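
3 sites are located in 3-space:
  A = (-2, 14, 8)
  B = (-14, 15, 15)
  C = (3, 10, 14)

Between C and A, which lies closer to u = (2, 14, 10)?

Compare squared distances:
|uC|² = (2−3)² + (14−10)² + (10−14)² = 1 + 16 + 16 = 33
|uA|² = (2−(-2))² + (14−14)² + (10−8)² = 16 + 0 + 4 = 20
33 > 20, so A is closer.

A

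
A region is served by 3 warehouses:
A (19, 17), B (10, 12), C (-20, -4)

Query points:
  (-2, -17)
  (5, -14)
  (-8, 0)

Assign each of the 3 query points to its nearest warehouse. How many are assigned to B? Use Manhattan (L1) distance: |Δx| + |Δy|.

1

(-2, -17) — d to each: A:55, B:41, C:31 → nearest is C
(5, -14) — d to each: A:45, B:31, C:35 → nearest is B
(-8, 0) — d to each: A:44, B:30, C:16 → nearest is C
1 of the 3 points has B as nearest.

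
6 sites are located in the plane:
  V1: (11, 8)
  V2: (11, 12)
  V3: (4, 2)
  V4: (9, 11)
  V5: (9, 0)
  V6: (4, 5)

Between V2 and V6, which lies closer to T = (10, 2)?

V6

Compare squared distances:
|TV2|² = (10−11)² + (2−12)² = 1 + 100 = 101
|TV6|² = (10−4)² + (2−5)² = 36 + 9 = 45
101 > 45, so V6 is closer.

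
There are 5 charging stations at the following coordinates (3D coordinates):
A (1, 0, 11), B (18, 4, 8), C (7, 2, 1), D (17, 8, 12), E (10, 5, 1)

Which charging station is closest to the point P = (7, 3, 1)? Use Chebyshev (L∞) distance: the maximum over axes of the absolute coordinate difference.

d(P,A) = max(6, 3, 10) = 10
d(P,B) = max(11, 1, 7) = 11
d(P,C) = max(0, 1, 0) = 1
d(P,D) = max(10, 5, 11) = 11
d(P,E) = max(3, 2, 0) = 3
Minimum is at C.

C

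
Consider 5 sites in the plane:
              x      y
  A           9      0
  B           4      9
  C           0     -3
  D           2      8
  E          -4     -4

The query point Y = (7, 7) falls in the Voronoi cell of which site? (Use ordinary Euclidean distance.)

B

Since √ is increasing, it suffices to compare squared distances:
|YA|² = (7−9)² + (7−0)² = 4 + 49 = 53
|YB|² = (7−4)² + (7−9)² = 9 + 4 = 13
|YC|² = (7−0)² + (7−(-3))² = 49 + 100 = 149
|YD|² = (7−2)² + (7−8)² = 25 + 1 = 26
|YE|² = (7−(-4))² + (7−(-4))² = 121 + 121 = 242
Minimum is at B.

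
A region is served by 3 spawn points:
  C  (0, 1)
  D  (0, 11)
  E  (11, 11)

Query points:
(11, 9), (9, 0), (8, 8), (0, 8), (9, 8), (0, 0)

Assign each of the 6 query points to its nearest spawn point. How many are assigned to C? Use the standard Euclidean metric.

(11, 9) — d² to each: C:185, D:125, E:4 → nearest is E
(9, 0) — d² to each: C:82, D:202, E:125 → nearest is C
(8, 8) — d² to each: C:113, D:73, E:18 → nearest is E
(0, 8) — d² to each: C:49, D:9, E:130 → nearest is D
(9, 8) — d² to each: C:130, D:90, E:13 → nearest is E
(0, 0) — d² to each: C:1, D:121, E:242 → nearest is C
2 of the 6 points have C as nearest.

2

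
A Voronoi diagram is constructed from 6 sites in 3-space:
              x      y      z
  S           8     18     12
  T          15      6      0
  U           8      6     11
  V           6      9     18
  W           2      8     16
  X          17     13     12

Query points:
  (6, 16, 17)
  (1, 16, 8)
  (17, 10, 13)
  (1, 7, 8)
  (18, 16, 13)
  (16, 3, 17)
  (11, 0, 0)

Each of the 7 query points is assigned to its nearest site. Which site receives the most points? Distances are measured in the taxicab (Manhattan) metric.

X

(6, 16, 17) — d to each: S:9, T:36, U:18, V:8, W:13, X:19 → nearest is V
(1, 16, 8) — d to each: S:13, T:32, U:20, V:22, W:17, X:23 → nearest is S
(17, 10, 13) — d to each: S:18, T:19, U:15, V:17, W:20, X:4 → nearest is X
(1, 7, 8) — d to each: S:22, T:23, U:11, V:17, W:10, X:26 → nearest is W
(18, 16, 13) — d to each: S:13, T:26, U:22, V:24, W:27, X:5 → nearest is X
(16, 3, 17) — d to each: S:28, T:21, U:17, V:17, W:20, X:16 → nearest is X
(11, 0, 0) — d to each: S:33, T:10, U:20, V:32, W:33, X:31 → nearest is T
Tally — S:1, T:1, V:1, W:1, X:3. X captures the most (3).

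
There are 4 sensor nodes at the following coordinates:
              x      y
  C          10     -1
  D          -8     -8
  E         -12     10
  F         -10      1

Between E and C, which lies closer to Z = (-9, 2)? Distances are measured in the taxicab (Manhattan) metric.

E

d(Z,E) = |-9−(-12)| + |2−10| = 3 + 8 = 11
d(Z,C) = |-9−10| + |2−(-1)| = 19 + 3 = 22
11 < 22, so E is closer.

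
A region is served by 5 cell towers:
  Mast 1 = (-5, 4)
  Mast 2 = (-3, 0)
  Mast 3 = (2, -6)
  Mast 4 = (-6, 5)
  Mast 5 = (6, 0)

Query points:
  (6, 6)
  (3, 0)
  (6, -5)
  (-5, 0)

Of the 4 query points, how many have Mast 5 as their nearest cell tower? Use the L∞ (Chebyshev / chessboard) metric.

2

(6, 6) — d to each: Mast 1:11, Mast 2:9, Mast 3:12, Mast 4:12, Mast 5:6 → nearest is Mast 5
(3, 0) — d to each: Mast 1:8, Mast 2:6, Mast 3:6, Mast 4:9, Mast 5:3 → nearest is Mast 5
(6, -5) — d to each: Mast 1:11, Mast 2:9, Mast 3:4, Mast 4:12, Mast 5:5 → nearest is Mast 3
(-5, 0) — d to each: Mast 1:4, Mast 2:2, Mast 3:7, Mast 4:5, Mast 5:11 → nearest is Mast 2
2 of the 4 points have Mast 5 as nearest.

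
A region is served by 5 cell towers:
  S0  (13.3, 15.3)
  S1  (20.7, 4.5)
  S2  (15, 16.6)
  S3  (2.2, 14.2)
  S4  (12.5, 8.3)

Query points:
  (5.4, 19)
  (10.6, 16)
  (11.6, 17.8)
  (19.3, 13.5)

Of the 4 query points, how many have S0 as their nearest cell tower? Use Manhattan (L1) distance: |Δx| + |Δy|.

(5.4, 19) — d to each: S0:11.6, S1:29.8, S2:12, S3:8, S4:17.8 → nearest is S3
(10.6, 16) — d to each: S0:3.4, S1:21.6, S2:5, S3:10.2, S4:9.6 → nearest is S0
(11.6, 17.8) — d to each: S0:4.2, S1:22.4, S2:4.6, S3:13, S4:10.4 → nearest is S0
(19.3, 13.5) — d to each: S0:7.8, S1:10.4, S2:7.4, S3:17.8, S4:12 → nearest is S2
2 of the 4 points have S0 as nearest.

2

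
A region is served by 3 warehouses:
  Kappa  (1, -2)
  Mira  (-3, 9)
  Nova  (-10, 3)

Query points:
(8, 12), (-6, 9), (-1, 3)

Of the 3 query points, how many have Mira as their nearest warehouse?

2

(8, 12) — d² to each: Kappa:245, Mira:130, Nova:405 → nearest is Mira
(-6, 9) — d² to each: Kappa:170, Mira:9, Nova:52 → nearest is Mira
(-1, 3) — d² to each: Kappa:29, Mira:40, Nova:81 → nearest is Kappa
2 of the 3 points have Mira as nearest.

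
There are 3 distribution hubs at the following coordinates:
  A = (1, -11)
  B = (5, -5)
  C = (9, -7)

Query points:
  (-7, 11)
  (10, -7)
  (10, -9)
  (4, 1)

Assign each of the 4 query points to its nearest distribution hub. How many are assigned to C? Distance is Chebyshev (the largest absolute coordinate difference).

2

(-7, 11) — d to each: A:22, B:16, C:18 → nearest is B
(10, -7) — d to each: A:9, B:5, C:1 → nearest is C
(10, -9) — d to each: A:9, B:5, C:2 → nearest is C
(4, 1) — d to each: A:12, B:6, C:8 → nearest is B
2 of the 4 points have C as nearest.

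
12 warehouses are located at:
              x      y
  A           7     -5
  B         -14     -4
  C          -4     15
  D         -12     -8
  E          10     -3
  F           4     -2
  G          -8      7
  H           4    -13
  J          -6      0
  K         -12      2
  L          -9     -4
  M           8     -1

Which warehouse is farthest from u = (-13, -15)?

Squared Euclidean distances:
|uA|² = (-13−7)² + (-15−(-5))² = 400 + 100 = 500
|uB|² = (-13−(-14))² + (-15−(-4))² = 1 + 121 = 122
|uC|² = (-13−(-4))² + (-15−15)² = 81 + 900 = 981
|uD|² = (-13−(-12))² + (-15−(-8))² = 1 + 49 = 50
|uE|² = (-13−10)² + (-15−(-3))² = 529 + 144 = 673
|uF|² = (-13−4)² + (-15−(-2))² = 289 + 169 = 458
|uG|² = (-13−(-8))² + (-15−7)² = 25 + 484 = 509
|uH|² = (-13−4)² + (-15−(-13))² = 289 + 4 = 293
|uJ|² = (-13−(-6))² + (-15−0)² = 49 + 225 = 274
|uK|² = (-13−(-12))² + (-15−2)² = 1 + 289 = 290
|uL|² = (-13−(-9))² + (-15−(-4))² = 16 + 121 = 137
|uM|² = (-13−8)² + (-15−(-1))² = 441 + 196 = 637
The largest is to C.

C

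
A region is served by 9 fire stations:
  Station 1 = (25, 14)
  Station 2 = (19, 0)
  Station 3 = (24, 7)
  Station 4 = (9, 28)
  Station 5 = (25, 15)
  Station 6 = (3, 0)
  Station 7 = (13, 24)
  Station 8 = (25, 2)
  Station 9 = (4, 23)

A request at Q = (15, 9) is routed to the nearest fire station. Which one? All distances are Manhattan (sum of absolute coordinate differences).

Station 3

d(Q, Station 1) = |15−25| + |9−14| = 10 + 5 = 15
d(Q, Station 2) = |15−19| + |9−0| = 4 + 9 = 13
d(Q, Station 3) = |15−24| + |9−7| = 9 + 2 = 11
d(Q, Station 4) = |15−9| + |9−28| = 6 + 19 = 25
d(Q, Station 5) = |15−25| + |9−15| = 10 + 6 = 16
d(Q, Station 6) = |15−3| + |9−0| = 12 + 9 = 21
d(Q, Station 7) = |15−13| + |9−24| = 2 + 15 = 17
d(Q, Station 8) = |15−25| + |9−2| = 10 + 7 = 17
d(Q, Station 9) = |15−4| + |9−23| = 11 + 14 = 25
Minimum is at Station 3.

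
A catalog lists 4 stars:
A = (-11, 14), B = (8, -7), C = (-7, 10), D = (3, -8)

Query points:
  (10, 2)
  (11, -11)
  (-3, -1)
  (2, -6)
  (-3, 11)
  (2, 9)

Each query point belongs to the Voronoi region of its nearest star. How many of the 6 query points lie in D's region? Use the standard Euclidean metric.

(10, 2) — d² to each: A:585, B:85, C:353, D:149 → nearest is B
(11, -11) — d² to each: A:1109, B:25, C:765, D:73 → nearest is B
(-3, -1) — d² to each: A:289, B:157, C:137, D:85 → nearest is D
(2, -6) — d² to each: A:569, B:37, C:337, D:5 → nearest is D
(-3, 11) — d² to each: A:73, B:445, C:17, D:397 → nearest is C
(2, 9) — d² to each: A:194, B:292, C:82, D:290 → nearest is C
2 of the 6 points have D as nearest.

2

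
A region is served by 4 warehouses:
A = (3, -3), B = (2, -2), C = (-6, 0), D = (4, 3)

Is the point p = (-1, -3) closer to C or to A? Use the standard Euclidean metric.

A

Compare squared distances:
|pC|² = (-1−(-6))² + (-3−0)² = 25 + 9 = 34
|pA|² = (-1−3)² + (-3−(-3))² = 16 + 0 = 16
34 > 16, so A is closer.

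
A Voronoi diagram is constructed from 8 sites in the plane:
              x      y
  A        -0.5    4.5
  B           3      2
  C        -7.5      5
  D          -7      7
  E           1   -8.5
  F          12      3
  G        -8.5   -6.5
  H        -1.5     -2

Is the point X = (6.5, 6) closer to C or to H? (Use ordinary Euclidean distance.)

H

Compare squared distances:
|XC|² = (6.5−(-7.5))² + (6−5)² = 196 + 1 = 197
|XH|² = (6.5−(-1.5))² + (6−(-2))² = 64 + 64 = 128
197 > 128, so H is closer.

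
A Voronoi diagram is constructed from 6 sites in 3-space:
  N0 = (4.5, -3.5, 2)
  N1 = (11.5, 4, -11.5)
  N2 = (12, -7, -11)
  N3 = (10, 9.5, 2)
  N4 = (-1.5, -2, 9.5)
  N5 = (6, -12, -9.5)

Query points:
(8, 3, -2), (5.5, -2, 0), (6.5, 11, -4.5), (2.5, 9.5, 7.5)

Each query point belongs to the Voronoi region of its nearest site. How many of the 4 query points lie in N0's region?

1

(8, 3, -2) — d² to each: N0:70.5, N1:103.5, N2:197, N3:62.25, N4:247.5, N5:285.25 → nearest is N3
(5.5, -2, 0) — d² to each: N0:7.25, N1:204.25, N2:188.25, N3:156.5, N4:139.25, N5:190.5 → nearest is N0
(6.5, 11, -4.5) — d² to each: N0:256.5, N1:123, N2:396.5, N3:56.75, N4:429, N5:554.25 → nearest is N3
(2.5, 9.5, 7.5) — d² to each: N0:203.25, N1:472.25, N2:704.75, N3:86.5, N4:152.25, N5:763.5 → nearest is N3
1 of the 4 points has N0 as nearest.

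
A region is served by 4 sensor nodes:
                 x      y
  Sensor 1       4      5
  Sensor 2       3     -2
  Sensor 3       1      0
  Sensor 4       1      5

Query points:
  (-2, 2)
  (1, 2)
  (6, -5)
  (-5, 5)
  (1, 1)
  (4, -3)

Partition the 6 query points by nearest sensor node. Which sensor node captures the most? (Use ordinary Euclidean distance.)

Sensor 3

(-2, 2) — d² to each: Sensor 1:45, Sensor 2:41, Sensor 3:13, Sensor 4:18 → nearest is Sensor 3
(1, 2) — d² to each: Sensor 1:18, Sensor 2:20, Sensor 3:4, Sensor 4:9 → nearest is Sensor 3
(6, -5) — d² to each: Sensor 1:104, Sensor 2:18, Sensor 3:50, Sensor 4:125 → nearest is Sensor 2
(-5, 5) — d² to each: Sensor 1:81, Sensor 2:113, Sensor 3:61, Sensor 4:36 → nearest is Sensor 4
(1, 1) — d² to each: Sensor 1:25, Sensor 2:13, Sensor 3:1, Sensor 4:16 → nearest is Sensor 3
(4, -3) — d² to each: Sensor 1:64, Sensor 2:2, Sensor 3:18, Sensor 4:73 → nearest is Sensor 2
Tally — Sensor 2:2, Sensor 3:3, Sensor 4:1. Sensor 3 captures the most (3).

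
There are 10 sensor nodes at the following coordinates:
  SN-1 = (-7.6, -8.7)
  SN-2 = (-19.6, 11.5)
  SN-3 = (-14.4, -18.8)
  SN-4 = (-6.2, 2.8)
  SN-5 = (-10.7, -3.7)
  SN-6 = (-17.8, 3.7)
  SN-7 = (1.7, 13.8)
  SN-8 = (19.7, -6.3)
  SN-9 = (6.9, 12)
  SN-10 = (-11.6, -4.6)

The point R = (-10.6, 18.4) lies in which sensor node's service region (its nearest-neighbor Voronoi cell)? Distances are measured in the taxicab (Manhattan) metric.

d(R, SN-1) = |-10.6−(-7.6)| + |18.4−(-8.7)| = 3 + 27.1 = 30.1
d(R, SN-2) = |-10.6−(-19.6)| + |18.4−11.5| = 9 + 6.9 = 15.9
d(R, SN-3) = |-10.6−(-14.4)| + |18.4−(-18.8)| = 3.8 + 37.2 = 41
d(R, SN-4) = |-10.6−(-6.2)| + |18.4−2.8| = 4.4 + 15.6 = 20
d(R, SN-5) = |-10.6−(-10.7)| + |18.4−(-3.7)| = 0.1 + 22.1 = 22.2
d(R, SN-6) = |-10.6−(-17.8)| + |18.4−3.7| = 7.2 + 14.7 = 21.9
d(R, SN-7) = |-10.6−1.7| + |18.4−13.8| = 12.3 + 4.6 = 16.9
d(R, SN-8) = |-10.6−19.7| + |18.4−(-6.3)| = 30.3 + 24.7 = 55
d(R, SN-9) = |-10.6−6.9| + |18.4−12| = 17.5 + 6.4 = 23.9
d(R, SN-10) = |-10.6−(-11.6)| + |18.4−(-4.6)| = 1 + 23 = 24
The smallest is to SN-2, so R lies in the Voronoi region of SN-2.

SN-2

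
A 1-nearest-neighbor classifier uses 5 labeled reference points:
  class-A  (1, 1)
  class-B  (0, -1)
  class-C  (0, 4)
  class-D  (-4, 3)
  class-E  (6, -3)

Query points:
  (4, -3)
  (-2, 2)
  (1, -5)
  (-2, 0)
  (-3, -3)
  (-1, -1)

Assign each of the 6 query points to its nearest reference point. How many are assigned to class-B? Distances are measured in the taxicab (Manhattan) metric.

(4, -3) — d to each: class-A:7, class-B:6, class-C:11, class-D:14, class-E:2 → nearest is class-E
(-2, 2) — d to each: class-A:4, class-B:5, class-C:4, class-D:3, class-E:13 → nearest is class-D
(1, -5) — d to each: class-A:6, class-B:5, class-C:10, class-D:13, class-E:7 → nearest is class-B
(-2, 0) — d to each: class-A:4, class-B:3, class-C:6, class-D:5, class-E:11 → nearest is class-B
(-3, -3) — d to each: class-A:8, class-B:5, class-C:10, class-D:7, class-E:9 → nearest is class-B
(-1, -1) — d to each: class-A:4, class-B:1, class-C:6, class-D:7, class-E:9 → nearest is class-B
4 of the 6 points have class-B as nearest.

4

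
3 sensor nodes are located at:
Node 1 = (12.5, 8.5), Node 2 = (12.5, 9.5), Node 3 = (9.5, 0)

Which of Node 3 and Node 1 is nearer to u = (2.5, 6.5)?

Compare squared distances:
d²(u, Node 3) = (2.5−9.5)² + (6.5−0)² = 49 + 42.25 = 91.25
d²(u, Node 1) = (2.5−12.5)² + (6.5−8.5)² = 100 + 4 = 104
91.25 < 104, so Node 3 is closer.

Node 3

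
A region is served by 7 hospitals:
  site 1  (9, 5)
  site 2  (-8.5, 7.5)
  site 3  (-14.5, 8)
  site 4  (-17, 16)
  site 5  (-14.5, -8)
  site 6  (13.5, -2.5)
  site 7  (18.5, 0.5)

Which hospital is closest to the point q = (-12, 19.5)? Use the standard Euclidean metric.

Compare squared distances (the ordering matches that of the actual distances):
d²(q, site 1) = (-12−9)² + (19.5−5)² = 441 + 210.25 = 651.25
d²(q, site 2) = (-12−(-8.5))² + (19.5−7.5)² = 12.25 + 144 = 156.25
d²(q, site 3) = (-12−(-14.5))² + (19.5−8)² = 6.25 + 132.25 = 138.5
d²(q, site 4) = (-12−(-17))² + (19.5−16)² = 25 + 12.25 = 37.25
d²(q, site 5) = (-12−(-14.5))² + (19.5−(-8))² = 6.25 + 756.25 = 762.5
d²(q, site 6) = (-12−13.5)² + (19.5−(-2.5))² = 650.25 + 484 = 1134.25
d²(q, site 7) = (-12−18.5)² + (19.5−0.5)² = 930.25 + 361 = 1291.25
Minimum is at site 4.

site 4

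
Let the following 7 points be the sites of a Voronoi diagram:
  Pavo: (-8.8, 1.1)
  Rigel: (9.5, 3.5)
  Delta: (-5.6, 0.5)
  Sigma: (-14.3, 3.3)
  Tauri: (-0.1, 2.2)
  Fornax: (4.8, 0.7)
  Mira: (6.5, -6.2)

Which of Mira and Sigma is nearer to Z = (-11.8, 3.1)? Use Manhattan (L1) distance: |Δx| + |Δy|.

Sigma

d(Z, Mira) = |-11.8−6.5| + |3.1−(-6.2)| = 18.3 + 9.3 = 27.6
d(Z, Sigma) = |-11.8−(-14.3)| + |3.1−3.3| = 2.5 + 0.2 = 2.7
27.6 > 2.7, so Sigma is closer.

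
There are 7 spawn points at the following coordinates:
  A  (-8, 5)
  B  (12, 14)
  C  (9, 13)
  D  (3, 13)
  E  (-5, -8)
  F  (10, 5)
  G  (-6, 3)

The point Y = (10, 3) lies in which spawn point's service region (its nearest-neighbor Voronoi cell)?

Since √ is increasing, it suffices to compare squared distances:
|YA|² = (10−(-8))² + (3−5)² = 324 + 4 = 328
|YB|² = (10−12)² + (3−14)² = 4 + 121 = 125
|YC|² = (10−9)² + (3−13)² = 1 + 100 = 101
|YD|² = (10−3)² + (3−13)² = 49 + 100 = 149
|YE|² = (10−(-5))² + (3−(-8))² = 225 + 121 = 346
|YF|² = (10−10)² + (3−5)² = 0 + 4 = 4
|YG|² = (10−(-6))² + (3−3)² = 256 + 0 = 256
The smallest is to F, so Y lies in the Voronoi region of F.

F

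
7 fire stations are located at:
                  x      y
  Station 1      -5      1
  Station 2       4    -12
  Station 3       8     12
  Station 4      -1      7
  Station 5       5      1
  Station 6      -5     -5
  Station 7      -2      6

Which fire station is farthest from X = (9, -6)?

Station 3

Since √ is increasing, it suffices to compare squared distances:
d²(X, Station 1) = (9−(-5))² + (-6−1)² = 196 + 49 = 245
d²(X, Station 2) = (9−4)² + (-6−(-12))² = 25 + 36 = 61
d²(X, Station 3) = (9−8)² + (-6−12)² = 1 + 324 = 325
d²(X, Station 4) = (9−(-1))² + (-6−7)² = 100 + 169 = 269
d²(X, Station 5) = (9−5)² + (-6−1)² = 16 + 49 = 65
d²(X, Station 6) = (9−(-5))² + (-6−(-5))² = 196 + 1 = 197
d²(X, Station 7) = (9−(-2))² + (-6−6)² = 121 + 144 = 265
The largest is to Station 3.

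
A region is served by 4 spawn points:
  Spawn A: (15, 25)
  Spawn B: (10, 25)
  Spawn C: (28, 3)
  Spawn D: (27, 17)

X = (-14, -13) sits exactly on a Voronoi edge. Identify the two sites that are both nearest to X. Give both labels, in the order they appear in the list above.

Spawn B and Spawn C

Squared distances from X to each site:
d²(X, Spawn A) = (-14−15)² + (-13−25)² = 841 + 1444 = 2285
d²(X, Spawn B) = (-14−10)² + (-13−25)² = 576 + 1444 = 2020
d²(X, Spawn C) = (-14−28)² + (-13−3)² = 1764 + 256 = 2020
d²(X, Spawn D) = (-14−27)² + (-13−17)² = 1681 + 900 = 2581
X is equidistant from Spawn B and Spawn C (both at squared distance 2020), and every other site is strictly farther — so X lies on the Spawn B–Spawn C Voronoi edge.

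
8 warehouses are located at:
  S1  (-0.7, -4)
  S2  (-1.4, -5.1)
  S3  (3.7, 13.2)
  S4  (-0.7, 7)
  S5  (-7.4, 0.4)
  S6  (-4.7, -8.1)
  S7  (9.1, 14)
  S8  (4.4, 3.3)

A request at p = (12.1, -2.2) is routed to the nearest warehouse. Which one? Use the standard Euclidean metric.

Since √ is increasing, it suffices to compare squared distances:
|pS1|² = 163.84 + 3.24 = 167.08
|pS2|² = 182.25 + 8.41 = 190.66
|pS3|² = 70.56 + 237.16 = 307.72
|pS4|² = 163.84 + 84.64 = 248.48
|pS5|² = 380.25 + 6.76 = 387.01
|pS6|² = 282.24 + 34.81 = 317.05
|pS7|² = 9 + 262.44 = 271.44
|pS8|² = 59.29 + 30.25 = 89.54
S8 is nearest.

S8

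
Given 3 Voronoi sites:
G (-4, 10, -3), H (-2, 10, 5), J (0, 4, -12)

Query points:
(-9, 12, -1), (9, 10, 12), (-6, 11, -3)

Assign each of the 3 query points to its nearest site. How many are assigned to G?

(-9, 12, -1) — d² to each: G:33, H:89, J:266 → nearest is G
(9, 10, 12) — d² to each: G:394, H:170, J:693 → nearest is H
(-6, 11, -3) — d² to each: G:5, H:81, J:166 → nearest is G
2 of the 3 points have G as nearest.

2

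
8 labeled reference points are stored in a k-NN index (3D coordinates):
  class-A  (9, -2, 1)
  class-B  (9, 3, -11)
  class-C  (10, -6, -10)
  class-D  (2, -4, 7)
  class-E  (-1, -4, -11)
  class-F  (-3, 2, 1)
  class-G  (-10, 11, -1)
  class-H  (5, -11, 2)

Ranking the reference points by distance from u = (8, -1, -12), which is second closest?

Compare squared distances (the ordering matches that of the actual distances):
d²(u, class-A) = 1 + 1 + 169 = 171
d²(u, class-B) = 1 + 16 + 1 = 18
d²(u, class-C) = 4 + 25 + 4 = 33
d²(u, class-D) = 36 + 9 + 361 = 406
d²(u, class-E) = 81 + 9 + 1 = 91
d²(u, class-F) = 121 + 9 + 169 = 299
d²(u, class-G) = 324 + 144 + 121 = 589
d²(u, class-H) = 9 + 100 + 196 = 305
Sorted ascending: class-B, class-C, class-E, … — the second-nearest is class-C.

class-C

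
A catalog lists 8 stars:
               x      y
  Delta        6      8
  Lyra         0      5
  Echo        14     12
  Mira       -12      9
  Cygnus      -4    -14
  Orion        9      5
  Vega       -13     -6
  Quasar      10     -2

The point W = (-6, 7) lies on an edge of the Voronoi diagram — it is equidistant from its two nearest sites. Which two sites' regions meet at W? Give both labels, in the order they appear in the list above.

Squared distances from W to each site:
d²(W, Delta) = 144 + 1 = 145
d²(W, Lyra) = 36 + 4 = 40
d²(W, Echo) = 400 + 25 = 425
d²(W, Mira) = 36 + 4 = 40
d²(W, Cygnus) = 4 + 441 = 445
d²(W, Orion) = 225 + 4 = 229
d²(W, Vega) = 49 + 169 = 218
d²(W, Quasar) = 256 + 81 = 337
W is equidistant from Lyra and Mira (both at squared distance 40), and every other site is strictly farther — so W lies on the Lyra–Mira Voronoi edge.

Lyra and Mira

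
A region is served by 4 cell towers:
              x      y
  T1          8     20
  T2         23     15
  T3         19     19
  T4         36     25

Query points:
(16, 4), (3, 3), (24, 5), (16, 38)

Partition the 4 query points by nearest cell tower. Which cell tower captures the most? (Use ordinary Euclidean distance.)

(16, 4) — d² to each: T1:320, T2:170, T3:234, T4:841 → nearest is T2
(3, 3) — d² to each: T1:314, T2:544, T3:512, T4:1573 → nearest is T1
(24, 5) — d² to each: T1:481, T2:101, T3:221, T4:544 → nearest is T2
(16, 38) — d² to each: T1:388, T2:578, T3:370, T4:569 → nearest is T3
Tally — T1:1, T2:2, T3:1. T2 captures the most (2).

T2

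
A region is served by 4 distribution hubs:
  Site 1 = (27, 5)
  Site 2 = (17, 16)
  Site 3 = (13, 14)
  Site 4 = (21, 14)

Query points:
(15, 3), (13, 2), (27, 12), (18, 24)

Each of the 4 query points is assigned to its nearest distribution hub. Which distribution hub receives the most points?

(15, 3) — d² to each: Site 1:148, Site 2:173, Site 3:125, Site 4:157 → nearest is Site 3
(13, 2) — d² to each: Site 1:205, Site 2:212, Site 3:144, Site 4:208 → nearest is Site 3
(27, 12) — d² to each: Site 1:49, Site 2:116, Site 3:200, Site 4:40 → nearest is Site 4
(18, 24) — d² to each: Site 1:442, Site 2:65, Site 3:125, Site 4:109 → nearest is Site 2
Tally — Site 2:1, Site 3:2, Site 4:1. Site 3 captures the most (2).

Site 3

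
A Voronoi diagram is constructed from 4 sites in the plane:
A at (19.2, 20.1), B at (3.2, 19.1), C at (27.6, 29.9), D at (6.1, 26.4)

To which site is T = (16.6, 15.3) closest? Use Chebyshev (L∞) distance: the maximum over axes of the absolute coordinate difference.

A

d(T,A) = max(2.6, 4.8) = 4.8
d(T,B) = max(13.4, 3.8) = 13.4
d(T,C) = max(11, 14.6) = 14.6
d(T,D) = max(10.5, 11.1) = 11.1
The smallest is to A, so T lies in the Voronoi region of A.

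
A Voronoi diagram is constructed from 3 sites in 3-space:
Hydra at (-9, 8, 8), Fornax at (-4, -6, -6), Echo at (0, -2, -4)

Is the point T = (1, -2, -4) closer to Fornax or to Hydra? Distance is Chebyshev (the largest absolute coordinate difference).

Fornax

d(T, Fornax) = max(5, 4, 2) = 5
d(T, Hydra) = max(10, 10, 12) = 12
5 < 12, so Fornax is closer.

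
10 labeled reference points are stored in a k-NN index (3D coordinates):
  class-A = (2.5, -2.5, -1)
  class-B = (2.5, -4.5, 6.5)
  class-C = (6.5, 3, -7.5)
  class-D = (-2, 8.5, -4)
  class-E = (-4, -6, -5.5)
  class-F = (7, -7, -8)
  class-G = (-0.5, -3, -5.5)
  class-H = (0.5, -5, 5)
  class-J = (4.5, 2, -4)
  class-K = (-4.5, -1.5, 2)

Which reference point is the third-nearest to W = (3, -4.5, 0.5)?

Since √ is increasing, it suffices to compare squared distances:
d²(W, class-A) = 0.25 + 4 + 2.25 = 6.5
d²(W, class-B) = 0.25 + 0 + 36 = 36.25
d²(W, class-C) = 12.25 + 56.25 + 64 = 132.5
d²(W, class-D) = 25 + 169 + 20.25 = 214.25
d²(W, class-E) = 49 + 2.25 + 36 = 87.25
d²(W, class-F) = 16 + 6.25 + 72.25 = 94.5
d²(W, class-G) = 12.25 + 2.25 + 36 = 50.5
d²(W, class-H) = 6.25 + 0.25 + 20.25 = 26.75
d²(W, class-J) = 2.25 + 42.25 + 20.25 = 64.75
d²(W, class-K) = 56.25 + 9 + 2.25 = 67.5
Sorted ascending: class-A, class-H, class-B, class-G, … — the third-nearest is class-B.

class-B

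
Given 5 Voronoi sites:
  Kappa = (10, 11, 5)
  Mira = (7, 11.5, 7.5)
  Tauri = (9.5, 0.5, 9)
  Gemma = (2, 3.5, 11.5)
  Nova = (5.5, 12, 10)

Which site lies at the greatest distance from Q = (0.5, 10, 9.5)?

Compare squared distances (the ordering matches that of the actual distances):
d²(Q, Kappa) = (0.5−10)² + (10−11)² + (9.5−5)² = 90.25 + 1 + 20.25 = 111.5
d²(Q, Mira) = (0.5−7)² + (10−11.5)² + (9.5−7.5)² = 42.25 + 2.25 + 4 = 48.5
d²(Q, Tauri) = (0.5−9.5)² + (10−0.5)² + (9.5−9)² = 81 + 90.25 + 0.25 = 171.5
d²(Q, Gemma) = (0.5−2)² + (10−3.5)² + (9.5−11.5)² = 2.25 + 42.25 + 4 = 48.5
d²(Q, Nova) = (0.5−5.5)² + (10−12)² + (9.5−10)² = 25 + 4 + 0.25 = 29.25
The largest is to Tauri.

Tauri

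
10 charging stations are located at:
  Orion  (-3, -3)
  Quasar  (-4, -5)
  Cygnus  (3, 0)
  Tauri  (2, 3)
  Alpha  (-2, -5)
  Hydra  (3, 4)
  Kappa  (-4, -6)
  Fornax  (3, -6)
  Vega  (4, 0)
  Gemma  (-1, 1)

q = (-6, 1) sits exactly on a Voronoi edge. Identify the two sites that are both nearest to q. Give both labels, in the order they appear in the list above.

Squared distances from q to each site:
d²(q, Orion) = 9 + 16 = 25
d²(q, Quasar) = 4 + 36 = 40
d²(q, Cygnus) = 81 + 1 = 82
d²(q, Tauri) = 64 + 4 = 68
d²(q, Alpha) = 16 + 36 = 52
d²(q, Hydra) = 81 + 9 = 90
d²(q, Kappa) = 4 + 49 = 53
d²(q, Fornax) = 81 + 49 = 130
d²(q, Vega) = 100 + 1 = 101
d²(q, Gemma) = 25 + 0 = 25
q is equidistant from Orion and Gemma (both at squared distance 25), and every other site is strictly farther — so q lies on the Orion–Gemma Voronoi edge.

Orion and Gemma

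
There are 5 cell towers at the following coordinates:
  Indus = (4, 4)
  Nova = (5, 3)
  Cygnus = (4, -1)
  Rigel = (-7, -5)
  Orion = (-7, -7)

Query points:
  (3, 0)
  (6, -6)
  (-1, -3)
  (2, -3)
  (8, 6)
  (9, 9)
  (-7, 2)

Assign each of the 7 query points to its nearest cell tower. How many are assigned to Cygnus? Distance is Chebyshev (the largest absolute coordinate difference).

(3, 0) — d to each: Indus:4, Nova:3, Cygnus:1, Rigel:10, Orion:10 → nearest is Cygnus
(6, -6) — d to each: Indus:10, Nova:9, Cygnus:5, Rigel:13, Orion:13 → nearest is Cygnus
(-1, -3) — d to each: Indus:7, Nova:6, Cygnus:5, Rigel:6, Orion:6 → nearest is Cygnus
(2, -3) — d to each: Indus:7, Nova:6, Cygnus:2, Rigel:9, Orion:9 → nearest is Cygnus
(8, 6) — d to each: Indus:4, Nova:3, Cygnus:7, Rigel:15, Orion:15 → nearest is Nova
(9, 9) — d to each: Indus:5, Nova:6, Cygnus:10, Rigel:16, Orion:16 → nearest is Indus
(-7, 2) — d to each: Indus:11, Nova:12, Cygnus:11, Rigel:7, Orion:9 → nearest is Rigel
4 of the 7 points have Cygnus as nearest.

4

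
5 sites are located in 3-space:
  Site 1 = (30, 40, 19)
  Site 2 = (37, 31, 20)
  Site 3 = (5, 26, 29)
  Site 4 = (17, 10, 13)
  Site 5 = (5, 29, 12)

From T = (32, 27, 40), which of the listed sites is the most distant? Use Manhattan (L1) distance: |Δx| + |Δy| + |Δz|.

Site 4

d(T, Site 1) = |32−30| + |27−40| + |40−19| = 2 + 13 + 21 = 36
d(T, Site 2) = |32−37| + |27−31| + |40−20| = 5 + 4 + 20 = 29
d(T, Site 3) = |32−5| + |27−26| + |40−29| = 27 + 1 + 11 = 39
d(T, Site 4) = |32−17| + |27−10| + |40−13| = 15 + 17 + 27 = 59
d(T, Site 5) = |32−5| + |27−29| + |40−12| = 27 + 2 + 28 = 57
The largest is to Site 4.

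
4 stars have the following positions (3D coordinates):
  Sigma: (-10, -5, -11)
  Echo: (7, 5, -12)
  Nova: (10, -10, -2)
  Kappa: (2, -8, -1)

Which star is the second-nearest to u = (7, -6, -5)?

Compare squared distances (the ordering matches that of the actual distances):
d²(u, Sigma) = (7−(-10))² + (-6−(-5))² + (-5−(-11))² = 289 + 1 + 36 = 326
d²(u, Echo) = (7−7)² + (-6−5)² + (-5−(-12))² = 0 + 121 + 49 = 170
d²(u, Nova) = (7−10)² + (-6−(-10))² + (-5−(-2))² = 9 + 16 + 9 = 34
d²(u, Kappa) = (7−2)² + (-6−(-8))² + (-5−(-1))² = 25 + 4 + 16 = 45
Sorted ascending: Nova, Kappa, Echo, … — the second-nearest is Kappa.

Kappa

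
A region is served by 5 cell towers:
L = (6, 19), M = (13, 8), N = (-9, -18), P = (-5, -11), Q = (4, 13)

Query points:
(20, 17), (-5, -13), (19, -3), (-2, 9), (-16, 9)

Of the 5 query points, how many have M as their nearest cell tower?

(20, 17) — d² to each: L:200, M:130, N:2066, P:1409, Q:272 → nearest is M
(-5, -13) — d² to each: L:1145, M:765, N:41, P:4, Q:757 → nearest is P
(19, -3) — d² to each: L:653, M:157, N:1009, P:640, Q:481 → nearest is M
(-2, 9) — d² to each: L:164, M:226, N:778, P:409, Q:52 → nearest is Q
(-16, 9) — d² to each: L:584, M:842, N:778, P:521, Q:416 → nearest is Q
2 of the 5 points have M as nearest.

2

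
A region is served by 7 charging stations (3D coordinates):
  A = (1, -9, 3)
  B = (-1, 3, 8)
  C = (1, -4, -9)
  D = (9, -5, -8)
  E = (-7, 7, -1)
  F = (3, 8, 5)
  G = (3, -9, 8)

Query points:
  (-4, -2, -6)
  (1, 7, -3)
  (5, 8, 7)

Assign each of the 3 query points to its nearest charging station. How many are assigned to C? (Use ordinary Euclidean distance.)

1

(-4, -2, -6) — d² to each: A:155, B:230, C:38, D:182, E:115, F:270, G:294 → nearest is C
(1, 7, -3) — d² to each: A:292, B:141, C:157, D:233, E:68, F:69, G:381 → nearest is E
(5, 8, 7) — d² to each: A:321, B:62, C:416, D:410, E:209, F:8, G:294 → nearest is F
1 of the 3 points has C as nearest.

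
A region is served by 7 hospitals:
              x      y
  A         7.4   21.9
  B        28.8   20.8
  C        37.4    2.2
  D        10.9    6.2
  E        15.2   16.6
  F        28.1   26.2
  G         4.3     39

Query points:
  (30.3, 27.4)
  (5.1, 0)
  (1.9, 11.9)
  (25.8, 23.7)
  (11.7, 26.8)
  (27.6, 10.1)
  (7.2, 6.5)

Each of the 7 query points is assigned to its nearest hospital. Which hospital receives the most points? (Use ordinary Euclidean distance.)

(30.3, 27.4) — d² to each: A:554.66, B:45.81, C:685.45, D:825.8, E:344.65, F:6.28, G:810.56 → nearest is F
(5.1, 0) — d² to each: A:484.9, B:994.33, C:1048.13, D:72.08, E:377.57, F:1215.44, G:1521.64 → nearest is D
(1.9, 11.9) — d² to each: A:130.25, B:802.82, C:1354.34, D:113.49, E:198.98, F:890.93, G:740.17 → nearest is D
(25.8, 23.7) — d² to each: A:341.8, B:17.41, C:596.81, D:528.26, E:162.77, F:11.54, G:696.34 → nearest is F
(11.7, 26.8) — d² to each: A:42.5, B:328.41, C:1265.65, D:425, E:116.29, F:269.32, G:203.6 → nearest is A
(27.6, 10.1) — d² to each: A:547.28, B:115.93, C:158.45, D:294.1, E:196.01, F:259.46, G:1378.1 → nearest is B
(7.2, 6.5) — d² to each: A:237.2, B:671.05, C:930.53, D:13.78, E:166.01, F:824.9, G:1064.66 → nearest is D
Tally — A:1, B:1, D:3, F:2. D captures the most (3).

D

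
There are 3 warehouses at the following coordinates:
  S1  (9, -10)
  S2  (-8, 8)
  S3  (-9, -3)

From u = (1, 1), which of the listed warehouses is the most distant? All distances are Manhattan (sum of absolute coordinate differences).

d(u,S1) = 8 + 11 = 19
d(u,S2) = 9 + 7 = 16
d(u,S3) = 10 + 4 = 14
The largest is to S1.

S1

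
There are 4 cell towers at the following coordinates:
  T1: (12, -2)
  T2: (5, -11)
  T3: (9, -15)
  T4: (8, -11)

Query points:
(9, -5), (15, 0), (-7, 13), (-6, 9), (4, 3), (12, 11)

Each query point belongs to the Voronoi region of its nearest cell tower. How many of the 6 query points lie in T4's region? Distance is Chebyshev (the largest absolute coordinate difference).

0

(9, -5) — d to each: T1:3, T2:6, T3:10, T4:6 → nearest is T1
(15, 0) — d to each: T1:3, T2:11, T3:15, T4:11 → nearest is T1
(-7, 13) — d to each: T1:19, T2:24, T3:28, T4:24 → nearest is T1
(-6, 9) — d to each: T1:18, T2:20, T3:24, T4:20 → nearest is T1
(4, 3) — d to each: T1:8, T2:14, T3:18, T4:14 → nearest is T1
(12, 11) — d to each: T1:13, T2:22, T3:26, T4:22 → nearest is T1
0 of the 6 points have T4 as nearest.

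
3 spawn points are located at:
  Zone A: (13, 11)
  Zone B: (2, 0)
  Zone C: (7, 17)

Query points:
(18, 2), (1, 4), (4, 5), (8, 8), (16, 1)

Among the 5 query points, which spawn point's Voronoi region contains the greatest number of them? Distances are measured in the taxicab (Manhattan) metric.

(18, 2) — d to each: Zone A:14, Zone B:18, Zone C:26 → nearest is Zone A
(1, 4) — d to each: Zone A:19, Zone B:5, Zone C:19 → nearest is Zone B
(4, 5) — d to each: Zone A:15, Zone B:7, Zone C:15 → nearest is Zone B
(8, 8) — d to each: Zone A:8, Zone B:14, Zone C:10 → nearest is Zone A
(16, 1) — d to each: Zone A:13, Zone B:15, Zone C:25 → nearest is Zone A
Tally — Zone A:3, Zone B:2. Zone A captures the most (3).

Zone A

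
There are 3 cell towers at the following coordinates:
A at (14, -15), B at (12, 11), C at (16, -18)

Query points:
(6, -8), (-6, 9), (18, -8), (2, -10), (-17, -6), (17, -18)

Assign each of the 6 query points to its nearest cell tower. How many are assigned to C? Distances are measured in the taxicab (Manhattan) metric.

1

(6, -8) — d to each: A:15, B:25, C:20 → nearest is A
(-6, 9) — d to each: A:44, B:20, C:49 → nearest is B
(18, -8) — d to each: A:11, B:25, C:12 → nearest is A
(2, -10) — d to each: A:17, B:31, C:22 → nearest is A
(-17, -6) — d to each: A:40, B:46, C:45 → nearest is A
(17, -18) — d to each: A:6, B:34, C:1 → nearest is C
1 of the 6 points has C as nearest.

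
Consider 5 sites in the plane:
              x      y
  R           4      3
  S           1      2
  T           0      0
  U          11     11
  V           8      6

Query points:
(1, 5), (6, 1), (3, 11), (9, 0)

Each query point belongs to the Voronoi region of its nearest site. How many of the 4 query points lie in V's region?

1

(1, 5) — d² to each: R:13, S:9, T:26, U:136, V:50 → nearest is S
(6, 1) — d² to each: R:8, S:26, T:37, U:125, V:29 → nearest is R
(3, 11) — d² to each: R:65, S:85, T:130, U:64, V:50 → nearest is V
(9, 0) — d² to each: R:34, S:68, T:81, U:125, V:37 → nearest is R
1 of the 4 points has V as nearest.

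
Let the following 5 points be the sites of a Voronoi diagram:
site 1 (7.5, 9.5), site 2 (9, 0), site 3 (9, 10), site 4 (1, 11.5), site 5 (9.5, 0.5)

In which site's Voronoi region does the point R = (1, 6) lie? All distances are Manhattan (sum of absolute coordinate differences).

site 4

d(R, site 1) = |1−7.5| + |6−9.5| = 6.5 + 3.5 = 10
d(R, site 2) = |1−9| + |6−0| = 8 + 6 = 14
d(R, site 3) = |1−9| + |6−10| = 8 + 4 = 12
d(R, site 4) = |1−1| + |6−11.5| = 0 + 5.5 = 5.5
d(R, site 5) = |1−9.5| + |6−0.5| = 8.5 + 5.5 = 14
The smallest is to site 4, so R lies in the Voronoi region of site 4.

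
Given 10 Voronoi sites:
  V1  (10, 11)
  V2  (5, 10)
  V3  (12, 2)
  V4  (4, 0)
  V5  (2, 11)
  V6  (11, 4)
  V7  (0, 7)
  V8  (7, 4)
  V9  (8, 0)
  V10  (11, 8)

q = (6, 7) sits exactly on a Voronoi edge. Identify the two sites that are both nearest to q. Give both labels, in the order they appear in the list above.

V2 and V8

Squared distances from q to each site:
|qV1|² = (6−10)² + (7−11)² = 16 + 16 = 32
|qV2|² = (6−5)² + (7−10)² = 1 + 9 = 10
|qV3|² = (6−12)² + (7−2)² = 36 + 25 = 61
|qV4|² = (6−4)² + (7−0)² = 4 + 49 = 53
|qV5|² = (6−2)² + (7−11)² = 16 + 16 = 32
|qV6|² = (6−11)² + (7−4)² = 25 + 9 = 34
|qV7|² = (6−0)² + (7−7)² = 36 + 0 = 36
|qV8|² = (6−7)² + (7−4)² = 1 + 9 = 10
|qV9|² = (6−8)² + (7−0)² = 4 + 49 = 53
d²(q, V10) = (6−11)² + (7−8)² = 25 + 1 = 26
q is equidistant from V2 and V8 (both at squared distance 10), and every other site is strictly farther — so q lies on the V2–V8 Voronoi edge.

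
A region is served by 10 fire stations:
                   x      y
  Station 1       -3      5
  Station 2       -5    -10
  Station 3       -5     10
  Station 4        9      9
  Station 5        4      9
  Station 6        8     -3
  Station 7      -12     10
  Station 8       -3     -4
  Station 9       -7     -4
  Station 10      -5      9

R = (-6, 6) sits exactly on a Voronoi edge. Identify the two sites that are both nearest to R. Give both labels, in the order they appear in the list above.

Squared distances from R to each site:
d²(R, Station 1) = 9 + 1 = 10
d²(R, Station 2) = 1 + 256 = 257
d²(R, Station 3) = 1 + 16 = 17
d²(R, Station 4) = 225 + 9 = 234
d²(R, Station 5) = 100 + 9 = 109
d²(R, Station 6) = 196 + 81 = 277
d²(R, Station 7) = 36 + 16 = 52
d²(R, Station 8) = 9 + 100 = 109
d²(R, Station 9) = 1 + 100 = 101
d²(R, Station 10) = 1 + 9 = 10
R is equidistant from Station 1 and Station 10 (both at squared distance 10), and every other site is strictly farther — so R lies on the Station 1–Station 10 Voronoi edge.

Station 1 and Station 10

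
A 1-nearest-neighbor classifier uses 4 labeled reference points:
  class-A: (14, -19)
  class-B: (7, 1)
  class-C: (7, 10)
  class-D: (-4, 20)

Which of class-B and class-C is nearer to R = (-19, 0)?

Compare squared distances:
d²(R, class-B) = (-19−7)² + (0−1)² = 676 + 1 = 677
d²(R, class-C) = (-19−7)² + (0−10)² = 676 + 100 = 776
677 < 776, so class-B is closer.

class-B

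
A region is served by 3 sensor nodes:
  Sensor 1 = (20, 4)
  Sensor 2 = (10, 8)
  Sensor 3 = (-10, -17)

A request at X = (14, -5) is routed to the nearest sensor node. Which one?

Sensor 1

Compare squared distances (the ordering matches that of the actual distances):
d²(X, Sensor 1) = (14−20)² + (-5−4)² = 36 + 81 = 117
d²(X, Sensor 2) = (14−10)² + (-5−8)² = 16 + 169 = 185
d²(X, Sensor 3) = (14−(-10))² + (-5−(-17))² = 576 + 144 = 720
The smallest is to Sensor 1, so X lies in the Voronoi region of Sensor 1.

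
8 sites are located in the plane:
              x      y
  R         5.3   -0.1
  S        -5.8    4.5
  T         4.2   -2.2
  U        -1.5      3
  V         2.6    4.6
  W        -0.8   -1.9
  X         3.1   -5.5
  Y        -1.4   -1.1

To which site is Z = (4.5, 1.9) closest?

R

Squared Euclidean distances:
|ZR|² = 0.64 + 4 = 4.64
|ZS|² = 106.09 + 6.76 = 112.85
|ZT|² = 0.09 + 16.81 = 16.9
|ZU|² = 36 + 1.21 = 37.21
|ZV|² = 3.61 + 7.29 = 10.9
|ZW|² = 28.09 + 14.44 = 42.53
|ZX|² = 1.96 + 54.76 = 56.72
|ZY|² = 34.81 + 9 = 43.81
The smallest is to R, so Z lies in the Voronoi region of R.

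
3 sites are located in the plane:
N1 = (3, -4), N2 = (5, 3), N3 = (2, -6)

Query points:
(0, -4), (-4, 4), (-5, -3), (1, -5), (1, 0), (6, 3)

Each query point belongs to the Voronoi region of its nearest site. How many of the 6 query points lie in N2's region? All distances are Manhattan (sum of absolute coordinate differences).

2

(0, -4) — d to each: N1:3, N2:12, N3:4 → nearest is N1
(-4, 4) — d to each: N1:15, N2:10, N3:16 → nearest is N2
(-5, -3) — d to each: N1:9, N2:16, N3:10 → nearest is N1
(1, -5) — d to each: N1:3, N2:12, N3:2 → nearest is N3
(1, 0) — d to each: N1:6, N2:7, N3:7 → nearest is N1
(6, 3) — d to each: N1:10, N2:1, N3:13 → nearest is N2
2 of the 6 points have N2 as nearest.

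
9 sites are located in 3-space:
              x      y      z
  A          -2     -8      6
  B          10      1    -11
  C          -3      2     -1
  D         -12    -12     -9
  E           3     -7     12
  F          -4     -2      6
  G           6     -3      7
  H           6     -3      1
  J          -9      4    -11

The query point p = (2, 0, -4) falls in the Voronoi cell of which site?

C

Compare squared distances (the ordering matches that of the actual distances):
|pA|² = 16 + 64 + 100 = 180
|pB|² = 64 + 1 + 49 = 114
|pC|² = 25 + 4 + 9 = 38
|pD|² = 196 + 144 + 25 = 365
|pE|² = 1 + 49 + 256 = 306
|pF|² = 36 + 4 + 100 = 140
|pG|² = 16 + 9 + 121 = 146
|pH|² = 16 + 9 + 25 = 50
|pJ|² = 121 + 16 + 49 = 186
C is nearest.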